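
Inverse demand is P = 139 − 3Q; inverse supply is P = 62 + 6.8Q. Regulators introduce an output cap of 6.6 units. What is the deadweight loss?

7.744

Competitive equilibrium: 139 − 3Q = 62 + 6.8Q → Q* = 7.8571, P* = 115.4286.
At Q = 6.6: demand price = 139 − 3·6.6 = 119.2; supply price = 62 + 6.8·6.6 = 106.88.
ΔQ = 7.8571 − 6.6 = 1.2571; wedge = 119.2 − 106.88 = 12.32.
DWL = ½ × 1.2571 × 12.32 = 7.744.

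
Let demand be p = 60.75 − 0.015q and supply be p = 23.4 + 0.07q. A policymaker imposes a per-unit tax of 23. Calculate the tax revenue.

3882.94

Competitive equilibrium: 60.75 − 0.015q = 23.4 + 0.07q → q* = 439.4118, p* = 54.1588.
With the tax, the buyer price exceeds the seller price by 23: (60.75 − 0.015q) − (23.4 + 0.07q) = 23 → q' = 168.8235.
Tax revenue = 23 × 168.8235 = 3882.94.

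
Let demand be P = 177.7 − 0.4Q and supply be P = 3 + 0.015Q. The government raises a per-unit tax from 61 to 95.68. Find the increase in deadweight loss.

6546.58

Competitive equilibrium: 177.7 − 0.4Q = 3 + 0.015Q → Q* = 420.9639, P* = 9.3145.
For a per-unit tax t: ΔQ = t/0.415, so DWL = ½·t·(t/0.415) = t²/0.83.
At t = 61: DWL = 4483.133. At t = 95.68: DWL = 11029.714.
Increase = 11029.714 − 4483.133 = 6546.58.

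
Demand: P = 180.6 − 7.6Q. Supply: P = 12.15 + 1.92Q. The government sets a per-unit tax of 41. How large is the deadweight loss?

Competitive equilibrium: 180.6 − 7.6Q = 12.15 + 1.92Q → Q* = 17.6943, P* = 46.1231.
With the tax, the buyer price exceeds the seller price by 41: (180.6 − 7.6Q) − (12.15 + 1.92Q) = 41 → Q' = 13.3876.
ΔQ = 17.6943 − 13.3876 = 4.3067; the wedge equals the tax, 41.
DWL = ½ × 4.3067 × 41 = 88.29.

88.29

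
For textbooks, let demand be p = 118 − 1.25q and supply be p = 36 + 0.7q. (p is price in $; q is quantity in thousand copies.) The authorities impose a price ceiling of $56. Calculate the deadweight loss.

$177.16 thousand

Competitive equilibrium: 118 − 1.25q = 36 + 0.7q → q* = 42.0513, p* = 65.4359.
At the ceiling p = 56, quantity supplied = (56 − 36)/0.7 = 28.5714.
Willingness to pay at q' = 28.5714: 118 − 1.25·28.5714 = 82.2858.
Δq = 42.0513 − 28.5714 = 13.4799; wedge = 82.2858 − 56 = 26.2858.
DWL = ½ × 13.4799 × 26.2858 = $177.16 thousand.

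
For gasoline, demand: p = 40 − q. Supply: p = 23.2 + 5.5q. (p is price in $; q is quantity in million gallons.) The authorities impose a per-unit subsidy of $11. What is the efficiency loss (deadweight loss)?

Competitive equilibrium: 40 − q = 23.2 + 5.5q → q* = 2.5846, p* = 37.4154.
The subsidy lowers effective supply by 11: p = 12.2 + 5.5q.
New quantity: 40 − q = 12.2 + 5.5q → q' = 4.2769.
Overproduction Δq = 4.2769 − 2.5846 = 1.6923; wedge = subsidy = 11.
The triangle = ½ × 1.6923 × 11 = $9.31 million.

$9.31 million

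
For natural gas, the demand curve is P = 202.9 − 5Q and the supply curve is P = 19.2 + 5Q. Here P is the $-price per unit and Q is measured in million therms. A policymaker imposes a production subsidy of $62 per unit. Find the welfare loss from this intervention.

Competitive equilibrium: 202.9 − 5Q = 19.2 + 5Q → Q* = 18.37, P* = 111.05.
The subsidy lowers effective supply by 62: P = 5Q − 42.8.
New quantity: 202.9 − 5Q = 5Q − 42.8 → Q' = 24.57.
Overproduction ΔQ = 24.57 − 18.37 = 6.2; wedge = subsidy = 62.
The triangle = ½ × 6.2 × 62 = $192.20 million.

$192.20 million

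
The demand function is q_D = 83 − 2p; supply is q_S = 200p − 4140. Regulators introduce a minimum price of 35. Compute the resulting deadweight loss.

200.63

In inverse form: demand p = 41.5 − 0.5q, supply p = 20.7 + 0.005q.
Competitive equilibrium: 41.5 − 0.5q = 20.7 + 0.005q → q* = 41.1881, p* = 20.9059.
At the floor p = 35, quantity demanded = (41.5 − 35)/0.5 = 13.
Sellers' marginal cost at q' = 13: 20.7 + 0.005·13 = 20.765.
Δq = 41.1881 − 13 = 28.1881; wedge = 35 − 20.765 = 14.235.
Deadweight loss = ½ × 28.1881 × 14.235 = 200.63.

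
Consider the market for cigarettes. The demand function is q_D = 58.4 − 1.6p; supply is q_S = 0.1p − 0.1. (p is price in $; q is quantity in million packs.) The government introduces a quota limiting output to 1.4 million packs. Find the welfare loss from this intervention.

$20.02 million

In inverse form: demand p = 36.5 − 0.625q, supply p = 1 + 10q.
Competitive equilibrium: 36.5 − 0.625q = 1 + 10q → q* = 3.3412, p* = 34.4118.
At q = 1.4: demand price = 36.5 − 0.625·1.4 = 35.625; supply price = 1 + 10·1.4 = 15.
Δq = 3.3412 − 1.4 = 1.9412; wedge = 35.625 − 15 = 20.625.
Welfare loss = ½ × 1.9412 × 20.625 = $20.02 million.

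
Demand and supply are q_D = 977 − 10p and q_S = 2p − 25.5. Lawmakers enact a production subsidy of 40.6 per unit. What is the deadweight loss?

1373.63

In inverse form: demand p = 97.7 − 0.1q, supply p = 12.75 + 0.5q.
Competitive equilibrium: 97.7 − 0.1q = 12.75 + 0.5q → q* = 141.5833, p* = 83.5417.
The subsidy lowers effective supply by 40.6: p = 0.5q − 27.85.
New quantity: 97.7 − 0.1q = 0.5q − 27.85 → q' = 209.25.
Overproduction Δq = 209.25 − 141.5833 = 67.6667; wedge = subsidy = 40.6.
DWL = ½ × 67.6667 × 40.6 = 1373.63.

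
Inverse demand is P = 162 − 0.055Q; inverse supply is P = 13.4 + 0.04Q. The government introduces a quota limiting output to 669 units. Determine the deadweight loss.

Competitive equilibrium: 162 − 0.055Q = 13.4 + 0.04Q → Q* = 1564.2105, P* = 75.9684.
At Q = 669: demand price = 162 − 0.055·669 = 125.205; supply price = 13.4 + 0.04·669 = 40.16.
ΔQ = 1564.2105 − 669 = 895.2105; wedge = 125.205 − 40.16 = 85.045.
Welfare loss = ½ × 895.2105 × 85.045 = 38066.59.

38066.59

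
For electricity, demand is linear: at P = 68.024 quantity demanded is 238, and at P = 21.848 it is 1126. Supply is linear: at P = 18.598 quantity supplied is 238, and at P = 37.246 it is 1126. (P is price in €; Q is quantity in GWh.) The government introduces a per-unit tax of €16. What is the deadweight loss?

€1753.42

Demand slope = (21.848 − 68.024)/(1126 − 238) = −0.052, so P = 80.4 − 0.052Q.
Supply slope = (37.246 − 18.598)/(1126 − 238) = 0.021, so P = 13.6 + 0.021Q.
Competitive equilibrium: 80.4 − 0.052Q = 13.6 + 0.021Q → Q* = 915.0685, P* = 32.8164.
With the tax, the buyer price exceeds the seller price by 16: (80.4 − 0.052Q) − (13.6 + 0.021Q) = 16 → Q' = 695.8904.
ΔQ = 915.0685 − 695.8904 = 219.1781; the wedge equals the tax, 16.
Welfare loss = ½ × 219.1781 × 16 = €1753.42.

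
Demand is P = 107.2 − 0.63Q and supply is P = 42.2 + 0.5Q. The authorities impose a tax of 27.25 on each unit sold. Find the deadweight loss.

328.57

Competitive equilibrium: 107.2 − 0.63Q = 42.2 + 0.5Q → Q* = 57.5221, P* = 70.9611.
With the tax, the buyer price exceeds the seller price by 27.25: (107.2 − 0.63Q) − (42.2 + 0.5Q) = 27.25 → Q' = 33.4071.
ΔQ = 57.5221 − 33.4071 = 24.115; the wedge equals the tax, 27.25.
The triangle = ½ × 24.115 × 27.25 = 328.57.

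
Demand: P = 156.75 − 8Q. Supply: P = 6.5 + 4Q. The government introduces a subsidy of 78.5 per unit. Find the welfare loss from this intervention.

256.76

Competitive equilibrium: 156.75 − 8Q = 6.5 + 4Q → Q* = 12.5208, P* = 56.5833.
The subsidy lowers effective supply by 78.5: P = 4Q − 72.
New quantity: 156.75 − 8Q = 4Q − 72 → Q' = 19.0625.
Overproduction ΔQ = 19.0625 − 12.5208 = 6.5417; wedge = subsidy = 78.5.
The triangle = ½ × 6.5417 × 78.5 = 256.76.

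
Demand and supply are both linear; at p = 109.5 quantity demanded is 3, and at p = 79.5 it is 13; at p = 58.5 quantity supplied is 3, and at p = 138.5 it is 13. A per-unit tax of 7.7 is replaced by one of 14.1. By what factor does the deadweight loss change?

3.353

Demand slope = (79.5 − 109.5)/(13 − 3) = −3, so p = 118.5 − 3q.
Supply slope = (138.5 − 58.5)/(13 − 3) = 8, so p = 34.5 + 8q.
Competitive equilibrium: 118.5 − 3q = 34.5 + 8q → q* = 7.6364, p* = 95.5909.
For a per-unit tax t: Δq = t/11, so DWL = ½·t·(t/11) = t²/22.
At t = 7.7: DWL = 2.695. At t = 14.1: DWL = 9.037.
Ratio = (14.1/7.7)² = 3.353.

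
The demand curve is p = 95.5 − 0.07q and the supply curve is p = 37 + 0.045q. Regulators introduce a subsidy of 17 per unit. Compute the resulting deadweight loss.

1256.52

Competitive equilibrium: 95.5 − 0.07q = 37 + 0.045q → q* = 508.6957, p* = 59.8913.
The subsidy lowers effective supply by 17: p = 20 + 0.045q.
New quantity: 95.5 − 0.07q = 20 + 0.045q → q' = 656.5217.
Overproduction Δq = 656.5217 − 508.6957 = 147.826; wedge = subsidy = 17.
Welfare loss = ½ × 147.826 × 17 = 1256.52.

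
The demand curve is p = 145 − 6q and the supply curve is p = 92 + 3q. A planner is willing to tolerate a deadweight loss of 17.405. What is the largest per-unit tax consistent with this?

17.7

Competitive equilibrium: 145 − 6q = 92 + 3q → q* = 5.8889, p* = 109.6667.
A tax t gives Δq = t/9 and wedge t, so DWL = t²/18.
t²/18 = 17.405 → t² = 313.29 → t = 17.7.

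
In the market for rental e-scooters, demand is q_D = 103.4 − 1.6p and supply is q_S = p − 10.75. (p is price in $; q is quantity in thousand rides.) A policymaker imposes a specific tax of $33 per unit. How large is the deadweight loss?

In inverse form: demand p = 64.625 − 0.625q, supply p = 10.75 + q.
Competitive equilibrium: 64.625 − 0.625q = 10.75 + q → q* = 33.1538, p* = 43.9038.
With the tax, the buyer price exceeds the seller price by 33: (64.625 − 0.625q) − (10.75 + q) = 33 → q' = 12.8462.
Δq = 33.1538 − 12.8462 = 20.3076; the wedge equals the tax, 33.
Welfare loss = ½ × 20.3076 × 33 = $335.08 thousand.

$335.08 thousand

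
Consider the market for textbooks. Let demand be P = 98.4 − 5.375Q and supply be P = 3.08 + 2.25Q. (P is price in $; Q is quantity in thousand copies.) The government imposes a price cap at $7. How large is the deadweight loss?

Competitive equilibrium: 98.4 − 5.375Q = 3.08 + 2.25Q → Q* = 12.501, P* = 31.2072.
At the ceiling P = 7, quantity supplied = (7 − 3.08)/2.25 = 1.7422.
Willingness to pay at Q' = 1.7422: 98.4 − 5.375·1.7422 = 89.0357.
ΔQ = 12.501 − 1.7422 = 10.7588; wedge = 89.0357 − 7 = 82.0357.
Welfare loss = ½ × 10.7588 × 82.0357 = $441.30 thousand.

$441.30 thousand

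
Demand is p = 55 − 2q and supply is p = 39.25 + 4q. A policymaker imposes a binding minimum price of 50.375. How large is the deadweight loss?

Competitive equilibrium: 55 − 2q = 39.25 + 4q → q* = 2.625, p* = 49.75.
At the floor p = 50.375, quantity demanded = (55 − 50.375)/2 = 2.3125.
Sellers' marginal cost at q' = 2.3125: 39.25 + 4·2.3125 = 48.5.
Δq = 2.625 − 2.3125 = 0.3125; wedge = 50.375 − 48.5 = 1.875.
Deadweight loss = ½ × 0.3125 × 1.875 = 0.29.

0.29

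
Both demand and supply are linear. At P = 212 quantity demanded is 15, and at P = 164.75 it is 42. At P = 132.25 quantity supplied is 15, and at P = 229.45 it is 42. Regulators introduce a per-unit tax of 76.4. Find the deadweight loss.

Demand slope = (164.75 − 212)/(42 − 15) = −1.75, so P = 238.25 − 1.75Q.
Supply slope = (229.45 − 132.25)/(42 − 15) = 3.6, so P = 78.25 + 3.6Q.
Competitive equilibrium: 238.25 − 1.75Q = 78.25 + 3.6Q → Q* = 29.9065, P* = 185.9136.
With the tax, the buyer price exceeds the seller price by 76.4: (238.25 − 1.75Q) − (78.25 + 3.6Q) = 76.4 → Q' = 15.6262.
ΔQ = 29.9065 − 15.6262 = 14.2803; the wedge equals the tax, 76.4.
Welfare loss = ½ × 14.2803 × 76.4 = 545.51.

545.51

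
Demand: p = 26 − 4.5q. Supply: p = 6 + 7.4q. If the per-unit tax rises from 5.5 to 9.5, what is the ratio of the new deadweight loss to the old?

2.983

Competitive equilibrium: 26 − 4.5q = 6 + 7.4q → q* = 1.6807, p* = 18.437.
For a per-unit tax t: Δq = t/11.9, so DWL = ½·t·(t/11.9) = t²/23.8.
At t = 5.5: DWL = 1.271. At t = 9.5: DWL = 3.792.
Ratio = (9.5/5.5)² = 2.983.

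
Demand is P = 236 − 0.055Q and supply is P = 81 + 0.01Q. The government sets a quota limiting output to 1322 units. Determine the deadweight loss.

36697.42

Competitive equilibrium: 236 − 0.055Q = 81 + 0.01Q → Q* = 2384.6154, P* = 104.8462.
At Q = 1322: demand price = 236 − 0.055·1322 = 163.29; supply price = 81 + 0.01·1322 = 94.22.
ΔQ = 2384.6154 − 1322 = 1062.6154; wedge = 163.29 − 94.22 = 69.07.
Welfare loss = ½ × 1062.6154 × 69.07 = 36697.42.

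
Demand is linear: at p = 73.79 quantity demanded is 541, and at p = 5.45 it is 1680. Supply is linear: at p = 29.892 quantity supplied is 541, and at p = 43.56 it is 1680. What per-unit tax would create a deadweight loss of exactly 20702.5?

54.6

Demand slope = (5.45 − 73.79)/(1680 − 541) = −0.06, so p = 106.25 − 0.06q.
Supply slope = (43.56 − 29.892)/(1680 − 541) = 0.012, so p = 23.4 + 0.012q.
Competitive equilibrium: 106.25 − 0.06q = 23.4 + 0.012q → q* = 1150.6944, p* = 37.2083.
A tax t gives Δq = t/0.072 and wedge t, so DWL = t²/0.144.
t²/0.144 = 20702.5 → t² = 2981.16 → t = 54.6.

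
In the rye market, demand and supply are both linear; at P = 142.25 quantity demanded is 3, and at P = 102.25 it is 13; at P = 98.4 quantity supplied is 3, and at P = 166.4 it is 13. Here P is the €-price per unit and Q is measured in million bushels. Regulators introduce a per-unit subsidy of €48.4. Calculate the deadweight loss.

Demand slope = (102.25 − 142.25)/(13 − 3) = −4, so P = 154.25 − 4Q.
Supply slope = (166.4 − 98.4)/(13 − 3) = 6.8, so P = 78 + 6.8Q.
Competitive equilibrium: 154.25 − 4Q = 78 + 6.8Q → Q* = 7.0602, P* = 126.0093.
The subsidy lowers effective supply by 48.4: P = 29.6 + 6.8Q.
New quantity: 154.25 − 4Q = 29.6 + 6.8Q → Q' = 11.5417.
Overproduction ΔQ = 11.5417 − 7.0602 = 4.4815; wedge = subsidy = 48.4.
DWL = ½ × 4.4815 × 48.4 = €108.45 million.

€108.45 million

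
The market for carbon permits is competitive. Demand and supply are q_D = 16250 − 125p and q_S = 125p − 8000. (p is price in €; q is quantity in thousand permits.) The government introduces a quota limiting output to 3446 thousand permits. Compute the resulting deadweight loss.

In inverse form: demand p = 130 − 0.008q, supply p = 64 + 0.008q.
Competitive equilibrium: 130 − 0.008q = 64 + 0.008q → q* = 4125, p* = 97.
At q = 3446: demand price = 130 − 0.008·3446 = 102.432; supply price = 64 + 0.008·3446 = 91.568.
Δq = 4125 − 3446 = 679; wedge = 102.432 − 91.568 = 10.864.
DWL = ½ × 679 × 10.864 = €3688.328 thousand.

€3688.328 thousand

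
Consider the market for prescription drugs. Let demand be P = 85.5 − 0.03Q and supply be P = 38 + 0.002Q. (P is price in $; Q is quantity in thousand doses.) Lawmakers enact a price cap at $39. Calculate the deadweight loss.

$15503.91 thousand

Competitive equilibrium: 85.5 − 0.03Q = 38 + 0.002Q → Q* = 1484.375, P* = 40.9688.
At the ceiling P = 39, quantity supplied = (39 − 38)/0.002 = 500.
Willingness to pay at Q' = 500: 85.5 − 0.03·500 = 70.5.
ΔQ = 1484.375 − 500 = 984.375; wedge = 70.5 − 39 = 31.5.
Deadweight loss = ½ × 984.375 × 31.5 = $15503.91 thousand.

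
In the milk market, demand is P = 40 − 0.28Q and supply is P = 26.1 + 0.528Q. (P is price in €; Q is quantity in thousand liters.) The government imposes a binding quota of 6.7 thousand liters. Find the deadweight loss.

Competitive equilibrium: 40 − 0.28Q = 26.1 + 0.528Q → Q* = 17.203, P* = 35.1832.
At Q = 6.7: demand price = 40 − 0.28·6.7 = 38.124; supply price = 26.1 + 0.528·6.7 = 29.6376.
ΔQ = 17.203 − 6.7 = 10.503; wedge = 38.124 − 29.6376 = 8.4864.
The triangle = ½ × 10.503 × 8.4864 = €44.57 thousand.

€44.57 thousand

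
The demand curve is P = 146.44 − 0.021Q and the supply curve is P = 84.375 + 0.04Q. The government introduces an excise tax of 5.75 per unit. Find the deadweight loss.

271

Competitive equilibrium: 146.44 − 0.021Q = 84.375 + 0.04Q → Q* = 1017.459, P* = 125.0734.
With the tax, the buyer price exceeds the seller price by 5.75: (146.44 − 0.021Q) − (84.375 + 0.04Q) = 5.75 → Q' = 923.1967.
ΔQ = 1017.459 − 923.1967 = 94.2623; the wedge equals the tax, 5.75.
Welfare loss = ½ × 94.2623 × 5.75 = 271.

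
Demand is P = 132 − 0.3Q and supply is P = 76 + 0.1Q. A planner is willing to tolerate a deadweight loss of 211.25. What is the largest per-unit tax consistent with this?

13

Competitive equilibrium: 132 − 0.3Q = 76 + 0.1Q → Q* = 140, P* = 90.
A tax t gives ΔQ = t/0.4 and wedge t, so DWL = t²/0.8.
t²/0.8 = 211.25 → t² = 169 → t = 13.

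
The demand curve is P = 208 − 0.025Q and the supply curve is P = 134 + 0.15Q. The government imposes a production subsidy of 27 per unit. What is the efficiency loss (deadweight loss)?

2082.86

Competitive equilibrium: 208 − 0.025Q = 134 + 0.15Q → Q* = 422.8571, P* = 197.4286.
The subsidy lowers effective supply by 27: P = 107 + 0.15Q.
New quantity: 208 − 0.025Q = 107 + 0.15Q → Q' = 577.1429.
Overproduction ΔQ = 577.1429 − 422.8571 = 154.2858; wedge = subsidy = 27.
Welfare loss = ½ × 154.2858 × 27 = 2082.86.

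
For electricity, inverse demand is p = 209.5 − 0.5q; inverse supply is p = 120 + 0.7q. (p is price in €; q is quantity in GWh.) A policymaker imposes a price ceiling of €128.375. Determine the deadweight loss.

Competitive equilibrium: 209.5 − 0.5q = 120 + 0.7q → q* = 74.5833, p* = 172.2083.
At the ceiling p = 128.375, quantity supplied = (128.375 − 120)/0.7 = 11.9643.
Willingness to pay at q' = 11.9643: 209.5 − 0.5·11.9643 = 203.5179.
Δq = 74.5833 − 11.9643 = 62.619; wedge = 203.5179 − 128.375 = 75.1429.
Deadweight loss = ½ × 62.619 × 75.1429 = €2352.69.

€2352.69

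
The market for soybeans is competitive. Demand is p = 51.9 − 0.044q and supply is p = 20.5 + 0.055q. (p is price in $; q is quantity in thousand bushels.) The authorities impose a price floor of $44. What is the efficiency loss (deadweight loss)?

$937.58 thousand

Competitive equilibrium: 51.9 − 0.044q = 20.5 + 0.055q → q* = 317.1717, p* = 37.9444.
At the floor p = 44, quantity demanded = (51.9 − 44)/0.044 = 179.5455.
Sellers' marginal cost at q' = 179.5455: 20.5 + 0.055·179.5455 = 30.375.
Δq = 317.1717 − 179.5455 = 137.6262; wedge = 44 − 30.375 = 13.625.
Welfare loss = ½ × 137.6262 × 13.625 = $937.58 thousand.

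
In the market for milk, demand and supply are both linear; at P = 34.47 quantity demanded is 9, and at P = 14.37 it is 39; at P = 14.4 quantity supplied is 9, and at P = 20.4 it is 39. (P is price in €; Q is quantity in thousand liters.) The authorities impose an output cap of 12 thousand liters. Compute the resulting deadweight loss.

€175.20 thousand

Demand slope = (14.37 − 34.47)/(39 − 9) = −0.67, so P = 40.5 − 0.67Q.
Supply slope = (20.4 − 14.4)/(39 − 9) = 0.2, so P = 12.6 + 0.2Q.
Competitive equilibrium: 40.5 − 0.67Q = 12.6 + 0.2Q → Q* = 32.069, P* = 19.0138.
At Q = 12: demand price = 40.5 − 0.67·12 = 32.46; supply price = 12.6 + 0.2·12 = 15.
ΔQ = 32.069 − 12 = 20.069; wedge = 32.46 − 15 = 17.46.
Welfare loss = ½ × 20.069 × 17.46 = €175.20 thousand.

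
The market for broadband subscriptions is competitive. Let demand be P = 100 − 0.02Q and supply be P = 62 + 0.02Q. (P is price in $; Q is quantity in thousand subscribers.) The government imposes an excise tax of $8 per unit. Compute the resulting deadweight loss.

Competitive equilibrium: 100 − 0.02Q = 62 + 0.02Q → Q* = 950, P* = 81.
With the tax, the buyer price exceeds the seller price by 8: (100 − 0.02Q) − (62 + 0.02Q) = 8 → Q' = 750.
ΔQ = 950 − 750 = 200; the wedge equals the tax, 8.
The triangle = ½ × 200 × 8 = $800 thousand.

$800 thousand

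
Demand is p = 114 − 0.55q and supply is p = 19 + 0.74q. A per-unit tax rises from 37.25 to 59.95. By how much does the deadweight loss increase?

855.21

Competitive equilibrium: 114 − 0.55q = 19 + 0.74q → q* = 73.6434, p* = 73.4961.
For a per-unit tax t: Δq = t/1.29, so DWL = ½·t·(t/1.29) = t²/2.58.
At t = 37.25: DWL = 537.815. At t = 59.95: DWL = 1393.024.
Increase = 1393.024 − 537.815 = 855.21.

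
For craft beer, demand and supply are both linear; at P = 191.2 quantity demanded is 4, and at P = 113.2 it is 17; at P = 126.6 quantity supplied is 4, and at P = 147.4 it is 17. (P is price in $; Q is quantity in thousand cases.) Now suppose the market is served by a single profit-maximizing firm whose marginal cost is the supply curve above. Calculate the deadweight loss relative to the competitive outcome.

Demand slope = (113.2 − 191.2)/(17 − 4) = −6, so P = 215.2 − 6Q.
Supply slope = (147.4 − 126.6)/(17 − 4) = 1.6, so P = 120.2 + 1.6Q.
Competitive equilibrium: 215.2 − 6Q = 120.2 + 1.6Q → Q* = 12.5, P* = 140.2.
Marginal revenue: MR = 215.2 − 12Q. Set MR = MC: 215.2 − 12Q = 120.2 + 1.6Q → Q_m = 6.9853.
Price P_m = 215.2 − 6·6.9853 = 173.2882; MC(Q_m) = 120.2 + 1.6·6.9853 = 131.3765.
Competitive Q* = 12.5, so ΔQ = 5.5147; wedge = 173.2882 − 131.3765 = 41.9117.
DWL = ½ × 5.5147 × 41.9117 = $115.57 thousand.

$115.57 thousand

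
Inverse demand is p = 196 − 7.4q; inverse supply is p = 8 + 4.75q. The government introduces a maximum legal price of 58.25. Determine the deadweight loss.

145.52

Competitive equilibrium: 196 − 7.4q = 8 + 4.75q → q* = 15.47325, p* = 81.49794.
At the ceiling p = 58.25, quantity supplied = (58.25 − 8)/4.75 = 10.57895.
Willingness to pay at q' = 10.57895: 196 − 7.4·10.57895 = 117.71577.
Δq = 15.47325 − 10.57895 = 4.8943; wedge = 117.71577 − 58.25 = 59.46577.
DWL = ½ × 4.8943 × 59.46577 = 145.52.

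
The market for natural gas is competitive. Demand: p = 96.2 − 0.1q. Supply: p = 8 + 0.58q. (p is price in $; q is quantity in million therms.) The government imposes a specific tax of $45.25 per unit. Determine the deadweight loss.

Competitive equilibrium: 96.2 − 0.1q = 8 + 0.58q → q* = 129.7059, p* = 83.2294.
With the tax, the buyer price exceeds the seller price by 45.25: (96.2 − 0.1q) − (8 + 0.58q) = 45.25 → q' = 63.1618.
Δq = 129.7059 − 63.1618 = 66.5441; the wedge equals the tax, 45.25.
Welfare loss = ½ × 66.5441 × 45.25 = $1505.56 million.

$1505.56 million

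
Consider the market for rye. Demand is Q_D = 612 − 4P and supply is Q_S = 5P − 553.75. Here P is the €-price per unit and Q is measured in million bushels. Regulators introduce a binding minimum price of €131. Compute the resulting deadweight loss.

€7.80 million

In inverse form: demand P = 153 − 0.25Q, supply P = 110.75 + 0.2Q.
Competitive equilibrium: 153 − 0.25Q = 110.75 + 0.2Q → Q* = 93.8889, P* = 129.5278.
At the floor P = 131, quantity demanded = (153 − 131)/0.25 = 88.
Sellers' marginal cost at Q' = 88: 110.75 + 0.2·88 = 128.35.
ΔQ = 93.8889 − 88 = 5.8889; wedge = 131 − 128.35 = 2.65.
DWL = ½ × 5.8889 × 2.65 = €7.80 million.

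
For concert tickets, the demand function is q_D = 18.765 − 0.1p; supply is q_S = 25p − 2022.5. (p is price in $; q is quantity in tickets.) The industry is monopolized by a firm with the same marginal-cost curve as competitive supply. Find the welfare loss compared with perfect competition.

$141.31

In inverse form: demand p = 187.65 − 10q, supply p = 80.9 + 0.04q.
Competitive equilibrium: 187.65 − 10q = 80.9 + 0.04q → q* = 10.6325, p* = 81.3253.
Marginal revenue: MR = 187.65 − 20q. Set MR = MC: 187.65 − 20q = 80.9 + 0.04q → q_m = 5.3268.
Price p_m = 187.65 − 10·5.3268 = 134.382; MC(q_m) = 80.9 + 0.04·5.3268 = 81.1131.
Competitive q* = 10.6325, so Δq = 5.3057; wedge = 134.382 − 81.1131 = 53.2689.
Welfare loss = ½ × 5.3057 × 53.2689 = $141.31.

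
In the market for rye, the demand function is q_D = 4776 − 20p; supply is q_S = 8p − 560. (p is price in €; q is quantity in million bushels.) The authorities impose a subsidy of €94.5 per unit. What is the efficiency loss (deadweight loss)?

In inverse form: demand p = 238.8 − 0.05q, supply p = 70 + 0.125q.
Competitive equilibrium: 238.8 − 0.05q = 70 + 0.125q → q* = 964.5714, p* = 190.5714.
The subsidy lowers effective supply by 94.5: p = 0.125q − 24.5.
New quantity: 238.8 − 0.05q = 0.125q − 24.5 → q' = 1504.5714.
Overproduction Δq = 1504.5714 − 964.5714 = 540; wedge = subsidy = 94.5.
DWL = ½ × 540 × 94.5 = €25515 million.

€25515 million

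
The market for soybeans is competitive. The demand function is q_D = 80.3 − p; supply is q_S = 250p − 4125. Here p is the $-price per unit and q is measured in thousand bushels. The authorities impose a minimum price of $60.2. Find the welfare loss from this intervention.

$947.54 thousand

In inverse form: demand p = 80.3 − q, supply p = 16.5 + 0.004q.
Competitive equilibrium: 80.3 − q = 16.5 + 0.004q → q* = 63.5458, p* = 16.7542.
At the floor p = 60.2, quantity demanded = (80.3 − 60.2)/1 = 20.1.
Sellers' marginal cost at q' = 20.1: 16.5 + 0.004·20.1 = 16.5804.
Δq = 63.5458 − 20.1 = 43.4458; wedge = 60.2 − 16.5804 = 43.6196.
Deadweight loss = ½ × 43.4458 × 43.6196 = $947.54 thousand.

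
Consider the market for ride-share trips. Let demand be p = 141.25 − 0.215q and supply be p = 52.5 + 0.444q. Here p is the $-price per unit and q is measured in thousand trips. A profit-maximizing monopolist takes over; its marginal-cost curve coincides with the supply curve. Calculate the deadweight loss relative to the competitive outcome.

Competitive equilibrium: 141.25 − 0.215q = 52.5 + 0.444q → q* = 134.6737, p* = 112.2951.
Marginal revenue: MR = 141.25 − 0.43q. Set MR = MC: 141.25 − 0.43q = 52.5 + 0.444q → q_m = 101.5446.
Price p_m = 141.25 − 0.215·101.5446 = 119.4179; MC(q_m) = 52.5 + 0.444·101.5446 = 97.5858.
Competitive q* = 134.6737, so Δq = 33.1291; wedge = 119.4179 − 97.5858 = 21.8321.
Welfare loss = ½ × 33.1291 × 21.8321 = $361.64 thousand.

$361.64 thousand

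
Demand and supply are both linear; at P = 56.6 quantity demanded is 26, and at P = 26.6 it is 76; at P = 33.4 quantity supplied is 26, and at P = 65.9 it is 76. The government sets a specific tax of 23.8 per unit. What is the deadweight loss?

Demand slope = (26.6 − 56.6)/(76 − 26) = −0.6, so P = 72.2 − 0.6Q.
Supply slope = (65.9 − 33.4)/(76 − 26) = 0.65, so P = 16.5 + 0.65Q.
Competitive equilibrium: 72.2 − 0.6Q = 16.5 + 0.65Q → Q* = 44.56, P* = 45.464.
With the tax, the buyer price exceeds the seller price by 23.8: (72.2 − 0.6Q) − (16.5 + 0.65Q) = 23.8 → Q' = 25.52.
ΔQ = 44.56 − 25.52 = 19.04; the wedge equals the tax, 23.8.
DWL = ½ × 19.04 × 23.8 = 226.576.

226.576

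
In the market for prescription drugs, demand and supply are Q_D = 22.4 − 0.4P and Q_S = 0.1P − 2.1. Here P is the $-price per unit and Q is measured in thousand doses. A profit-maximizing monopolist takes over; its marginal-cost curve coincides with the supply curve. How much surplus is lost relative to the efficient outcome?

In inverse form: demand P = 56 − 2.5Q, supply P = 21 + 10Q.
Competitive equilibrium: 56 − 2.5Q = 21 + 10Q → Q* = 2.8, P* = 49.
Marginal revenue: MR = 56 − 5Q. Set MR = MC: 56 − 5Q = 21 + 10Q → Q_m = 2.3333.
Price P_m = 56 − 2.5·2.3333 = 50.1668; MC(Q_m) = 21 + 10·2.3333 = 44.333.
Competitive Q* = 2.8, so ΔQ = 0.4667; wedge = 50.1668 − 44.333 = 5.8338.
DWL = ½ × 0.4667 × 5.8338 = $1.36 thousand.

$1.36 thousand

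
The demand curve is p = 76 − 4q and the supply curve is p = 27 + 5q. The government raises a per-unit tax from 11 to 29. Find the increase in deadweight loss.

Competitive equilibrium: 76 − 4q = 27 + 5q → q* = 5.4444, p* = 54.2222.
For a per-unit tax t: Δq = t/9, so DWL = ½·t·(t/9) = t²/18.
At t = 11: DWL = 6.722. At t = 29: DWL = 46.722.
Increase = 46.722 − 6.722 = 40.

40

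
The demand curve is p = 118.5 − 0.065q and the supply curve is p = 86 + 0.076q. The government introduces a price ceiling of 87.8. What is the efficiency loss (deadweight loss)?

Competitive equilibrium: 118.5 − 0.065q = 86 + 0.076q → q* = 230.4965, p* = 103.5177.
At the ceiling p = 87.8, quantity supplied = (87.8 − 86)/0.076 = 23.6842.
Willingness to pay at q' = 23.6842: 118.5 − 0.065·23.6842 = 116.9605.
Δq = 230.4965 − 23.6842 = 206.8123; wedge = 116.9605 − 87.8 = 29.1605.
Welfare loss = ½ × 206.8123 × 29.1605 = 3015.38.

3015.38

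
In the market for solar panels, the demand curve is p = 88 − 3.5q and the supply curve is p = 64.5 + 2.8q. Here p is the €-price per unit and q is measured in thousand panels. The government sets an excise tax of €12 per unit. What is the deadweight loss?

Competitive equilibrium: 88 − 3.5q = 64.5 + 2.8q → q* = 3.7302, p* = 74.9444.
With the tax, the buyer price exceeds the seller price by 12: (88 − 3.5q) − (64.5 + 2.8q) = 12 → q' = 1.8254.
Δq = 3.7302 − 1.8254 = 1.9048; the wedge equals the tax, 12.
DWL = ½ × 1.9048 × 12 = €11.43 thousand.

€11.43 thousand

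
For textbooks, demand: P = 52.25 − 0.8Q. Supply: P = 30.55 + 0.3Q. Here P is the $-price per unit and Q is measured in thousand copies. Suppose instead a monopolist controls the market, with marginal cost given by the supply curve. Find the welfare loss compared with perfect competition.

$37.95 thousand

Competitive equilibrium: 52.25 − 0.8Q = 30.55 + 0.3Q → Q* = 19.7273, P* = 36.4682.
Marginal revenue: MR = 52.25 − 1.6Q. Set MR = MC: 52.25 − 1.6Q = 30.55 + 0.3Q → Q_m = 11.4211.
Price P_m = 52.25 − 0.8·11.4211 = 43.1131; MC(Q_m) = 30.55 + 0.3·11.4211 = 33.9763.
Competitive Q* = 19.7273, so ΔQ = 8.3062; wedge = 43.1131 − 33.9763 = 9.1368.
DWL = ½ × 8.3062 × 9.1368 = $37.95 thousand.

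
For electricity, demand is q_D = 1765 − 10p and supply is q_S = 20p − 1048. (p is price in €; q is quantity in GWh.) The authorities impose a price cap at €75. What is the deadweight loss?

In inverse form: demand p = 176.5 − 0.1q, supply p = 52.4 + 0.05q.
Competitive equilibrium: 176.5 − 0.1q = 52.4 + 0.05q → q* = 827.3333, p* = 93.7667.
At the ceiling p = 75, quantity supplied = (75 − 52.4)/0.05 = 452.
Willingness to pay at q' = 452: 176.5 − 0.1·452 = 131.3.
Δq = 827.3333 − 452 = 375.3333; wedge = 131.3 − 75 = 56.3.
Deadweight loss = ½ × 375.3333 × 56.3 = €10565.63.

€10565.63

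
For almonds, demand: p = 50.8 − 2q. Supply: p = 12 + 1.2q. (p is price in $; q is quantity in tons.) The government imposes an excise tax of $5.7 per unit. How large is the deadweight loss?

Competitive equilibrium: 50.8 − 2q = 12 + 1.2q → q* = 12.125, p* = 26.55.
With the tax, the buyer price exceeds the seller price by 5.7: (50.8 − 2q) − (12 + 1.2q) = 5.7 → q' = 10.3438.
Δq = 12.125 − 10.3438 = 1.7812; the wedge equals the tax, 5.7.
DWL = ½ × 1.7812 × 5.7 = $5.08.

$5.08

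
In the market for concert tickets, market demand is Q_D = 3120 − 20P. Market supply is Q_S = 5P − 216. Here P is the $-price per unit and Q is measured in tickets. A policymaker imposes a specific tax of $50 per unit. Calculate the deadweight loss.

$5000

In inverse form: demand P = 156 − 0.05Q, supply P = 43.2 + 0.2Q.
Competitive equilibrium: 156 − 0.05Q = 43.2 + 0.2Q → Q* = 451.2, P* = 133.44.
With the tax, the buyer price exceeds the seller price by 50: (156 − 0.05Q) − (43.2 + 0.2Q) = 50 → Q' = 251.2.
ΔQ = 451.2 − 251.2 = 200; the wedge equals the tax, 50.
Welfare loss = ½ × 200 × 50 = $5000.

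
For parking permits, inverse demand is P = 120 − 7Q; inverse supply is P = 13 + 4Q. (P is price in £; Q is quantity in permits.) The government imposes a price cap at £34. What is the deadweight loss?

£110.25

Competitive equilibrium: 120 − 7Q = 13 + 4Q → Q* = 9.7273, P* = 51.9091.
At the ceiling P = 34, quantity supplied = (34 − 13)/4 = 5.25.
Willingness to pay at Q' = 5.25: 120 − 7·5.25 = 83.25.
ΔQ = 9.7273 − 5.25 = 4.4773; wedge = 83.25 − 34 = 49.25.
Deadweight loss = ½ × 4.4773 × 49.25 = £110.25.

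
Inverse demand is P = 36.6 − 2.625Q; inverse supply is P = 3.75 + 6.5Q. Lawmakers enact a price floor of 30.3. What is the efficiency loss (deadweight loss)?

Competitive equilibrium: 36.6 − 2.625Q = 3.75 + 6.5Q → Q* = 3.6, P* = 27.15.
At the floor P = 30.3, quantity demanded = (36.6 − 30.3)/2.625 = 2.4.
Sellers' marginal cost at Q' = 2.4: 3.75 + 6.5·2.4 = 19.35.
ΔQ = 3.6 − 2.4 = 1.2; wedge = 30.3 − 19.35 = 10.95.
The triangle = ½ × 1.2 × 10.95 = 6.57.

6.57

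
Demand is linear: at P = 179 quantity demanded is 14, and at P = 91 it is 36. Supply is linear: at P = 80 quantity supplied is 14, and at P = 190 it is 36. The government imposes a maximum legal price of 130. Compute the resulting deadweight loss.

4.50

Demand slope = (91 − 179)/(36 − 14) = −4, so P = 235 − 4Q.
Supply slope = (190 − 80)/(36 − 14) = 5, so P = 10 + 5Q.
Competitive equilibrium: 235 − 4Q = 10 + 5Q → Q* = 25, P* = 135.
At the ceiling P = 130, quantity supplied = (130 − 10)/5 = 24.
Willingness to pay at Q' = 24: 235 − 4·24 = 139.
ΔQ = 25 − 24 = 1; wedge = 139 − 130 = 9.
The triangle = ½ × 1 × 9 = 4.50.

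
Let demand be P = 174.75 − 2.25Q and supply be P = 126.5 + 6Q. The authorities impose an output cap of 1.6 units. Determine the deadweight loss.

Competitive equilibrium: 174.75 − 2.25Q = 126.5 + 6Q → Q* = 5.8485, P* = 161.5909.
At Q = 1.6: demand price = 174.75 − 2.25·1.6 = 171.15; supply price = 126.5 + 6·1.6 = 136.1.
ΔQ = 5.8485 − 1.6 = 4.2485; wedge = 171.15 − 136.1 = 35.05.
DWL = ½ × 4.2485 × 35.05 = 74.45.

74.45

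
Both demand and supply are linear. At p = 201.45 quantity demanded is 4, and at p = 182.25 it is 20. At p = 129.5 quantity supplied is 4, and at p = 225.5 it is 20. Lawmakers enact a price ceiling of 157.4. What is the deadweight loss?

102.77

Demand slope = (182.25 − 201.45)/(20 − 4) = −1.2, so p = 206.25 − 1.2q.
Supply slope = (225.5 − 129.5)/(20 − 4) = 6, so p = 105.5 + 6q.
Competitive equilibrium: 206.25 − 1.2q = 105.5 + 6q → q* = 13.9931, p* = 189.4583.
At the ceiling p = 157.4, quantity supplied = (157.4 − 105.5)/6 = 8.65.
Willingness to pay at q' = 8.65: 206.25 − 1.2·8.65 = 195.87.
Δq = 13.9931 − 8.65 = 5.3431; wedge = 195.87 − 157.4 = 38.47.
The triangle = ½ × 5.3431 × 38.47 = 102.77.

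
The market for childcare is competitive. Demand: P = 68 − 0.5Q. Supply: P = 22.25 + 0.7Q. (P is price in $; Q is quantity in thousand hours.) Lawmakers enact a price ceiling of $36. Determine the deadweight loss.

Competitive equilibrium: 68 − 0.5Q = 22.25 + 0.7Q → Q* = 38.125, P* = 48.9375.
At the ceiling P = 36, quantity supplied = (36 − 22.25)/0.7 = 19.6429.
Willingness to pay at Q' = 19.6429: 68 − 0.5·19.6429 = 58.1786.
ΔQ = 38.125 − 19.6429 = 18.4821; wedge = 58.1786 − 36 = 22.1786.
The triangle = ½ × 18.4821 × 22.1786 = $204.95 thousand.

$204.95 thousand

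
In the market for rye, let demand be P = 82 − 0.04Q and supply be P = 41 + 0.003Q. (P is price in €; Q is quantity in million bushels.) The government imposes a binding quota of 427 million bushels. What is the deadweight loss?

Competitive equilibrium: 82 − 0.04Q = 41 + 0.003Q → Q* = 953.4884, P* = 43.8605.
At Q = 427: demand price = 82 − 0.04·427 = 64.92; supply price = 41 + 0.003·427 = 42.281.
ΔQ = 953.4884 − 427 = 526.4884; wedge = 64.92 − 42.281 = 22.639.
DWL = ½ × 526.4884 × 22.639 = €5959.59 million.

€5959.59 million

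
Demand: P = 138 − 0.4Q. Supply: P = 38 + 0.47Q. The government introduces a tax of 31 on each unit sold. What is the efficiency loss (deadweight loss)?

552.30

Competitive equilibrium: 138 − 0.4Q = 38 + 0.47Q → Q* = 114.9425, P* = 92.023.
With the tax, the buyer price exceeds the seller price by 31: (138 − 0.4Q) − (38 + 0.47Q) = 31 → Q' = 79.3103.
ΔQ = 114.9425 − 79.3103 = 35.6322; the wedge equals the tax, 31.
Deadweight loss = ½ × 35.6322 × 31 = 552.30.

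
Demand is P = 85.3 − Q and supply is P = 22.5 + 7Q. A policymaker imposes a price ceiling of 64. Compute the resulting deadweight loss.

14.77

Competitive equilibrium: 85.3 − Q = 22.5 + 7Q → Q* = 7.85, P* = 77.45.
At the ceiling P = 64, quantity supplied = (64 − 22.5)/7 = 5.9286.
Willingness to pay at Q' = 5.9286: 85.3 − 1·5.9286 = 79.3714.
ΔQ = 7.85 − 5.9286 = 1.9214; wedge = 79.3714 − 64 = 15.3714.
Welfare loss = ½ × 1.9214 × 15.3714 = 14.77.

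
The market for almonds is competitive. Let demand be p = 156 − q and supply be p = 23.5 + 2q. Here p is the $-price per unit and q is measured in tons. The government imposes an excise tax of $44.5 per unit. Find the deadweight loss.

$330.04

Competitive equilibrium: 156 − q = 23.5 + 2q → q* = 44.1667, p* = 111.8333.
With the tax, the buyer price exceeds the seller price by 44.5: (156 − q) − (23.5 + 2q) = 44.5 → q' = 29.3333.
Δq = 44.1667 − 29.3333 = 14.8334; the wedge equals the tax, 44.5.
DWL = ½ × 14.8334 × 44.5 = $330.04.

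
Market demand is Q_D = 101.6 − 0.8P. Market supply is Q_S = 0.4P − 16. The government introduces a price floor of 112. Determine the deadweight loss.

In inverse form: demand P = 127 − 1.25Q, supply P = 40 + 2.5Q.
Competitive equilibrium: 127 − 1.25Q = 40 + 2.5Q → Q* = 23.2, P* = 98.
At the floor P = 112, quantity demanded = (127 − 112)/1.25 = 12.
Sellers' marginal cost at Q' = 12: 40 + 2.5·12 = 70.
ΔQ = 23.2 − 12 = 11.2; wedge = 112 − 70 = 42.
The triangle = ½ × 11.2 × 42 = 235.20.

235.20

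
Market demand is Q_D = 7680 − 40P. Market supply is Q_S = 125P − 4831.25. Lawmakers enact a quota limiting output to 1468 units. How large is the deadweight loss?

166746.50

In inverse form: demand P = 192 − 0.025Q, supply P = 38.65 + 0.008Q.
Competitive equilibrium: 192 − 0.025Q = 38.65 + 0.008Q → Q* = 4646.9697, P* = 75.8258.
At Q = 1468: demand price = 192 − 0.025·1468 = 155.3; supply price = 38.65 + 0.008·1468 = 50.394.
ΔQ = 4646.9697 − 1468 = 3178.9697; wedge = 155.3 − 50.394 = 104.906.
DWL = ½ × 3178.9697 × 104.906 = 166746.50.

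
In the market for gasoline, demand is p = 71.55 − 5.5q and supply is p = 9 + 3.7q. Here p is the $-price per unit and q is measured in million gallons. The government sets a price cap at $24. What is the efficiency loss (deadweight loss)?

Competitive equilibrium: 71.55 − 5.5q = 9 + 3.7q → q* = 6.7989, p* = 34.156.
At the ceiling p = 24, quantity supplied = (24 − 9)/3.7 = 4.0541.
Willingness to pay at q' = 4.0541: 71.55 − 5.5·4.0541 = 49.2525.
Δq = 6.7989 − 4.0541 = 2.7448; wedge = 49.2525 − 24 = 25.2525.
The triangle = ½ × 2.7448 × 25.2525 = $34.66 million.

$34.66 million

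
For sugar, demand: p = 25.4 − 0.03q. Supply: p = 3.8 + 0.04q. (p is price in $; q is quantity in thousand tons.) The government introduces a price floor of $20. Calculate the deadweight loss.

Competitive equilibrium: 25.4 − 0.03q = 3.8 + 0.04q → q* = 308.5714, p* = 16.1429.
At the floor p = 20, quantity demanded = (25.4 − 20)/0.03 = 180.
Sellers' marginal cost at q' = 180: 3.8 + 0.04·180 = 11.
Δq = 308.5714 − 180 = 128.5714; wedge = 20 − 11 = 9.
DWL = ½ × 128.5714 × 9 = $578.57 thousand.

$578.57 thousand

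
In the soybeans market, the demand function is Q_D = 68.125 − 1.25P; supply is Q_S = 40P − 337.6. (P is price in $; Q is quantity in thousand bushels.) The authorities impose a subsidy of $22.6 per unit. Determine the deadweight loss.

$309.55 thousand

In inverse form: demand P = 54.5 − 0.8Q, supply P = 8.44 + 0.025Q.
Competitive equilibrium: 54.5 − 0.8Q = 8.44 + 0.025Q → Q* = 55.8303, P* = 9.8358.
The subsidy lowers effective supply by 22.6: P = 0.025Q − 14.16.
New quantity: 54.5 − 0.8Q = 0.025Q − 14.16 → Q' = 83.2242.
Overproduction ΔQ = 83.2242 − 55.8303 = 27.3939; wedge = subsidy = 22.6.
DWL = ½ × 27.3939 × 22.6 = $309.55 thousand.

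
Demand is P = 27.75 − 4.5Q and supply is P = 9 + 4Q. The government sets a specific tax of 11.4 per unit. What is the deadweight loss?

7.64

Competitive equilibrium: 27.75 − 4.5Q = 9 + 4Q → Q* = 2.2059, P* = 17.8235.
With the tax, the buyer price exceeds the seller price by 11.4: (27.75 − 4.5Q) − (9 + 4Q) = 11.4 → Q' = 0.8647.
ΔQ = 2.2059 − 0.8647 = 1.3412; the wedge equals the tax, 11.4.
DWL = ½ × 1.3412 × 11.4 = 7.64.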